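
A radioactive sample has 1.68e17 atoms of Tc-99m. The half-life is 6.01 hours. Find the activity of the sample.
A = λN = 1.938e16 decays/hour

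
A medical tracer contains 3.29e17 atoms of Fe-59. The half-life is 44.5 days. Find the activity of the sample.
A = λN = 5.125e15 decays/day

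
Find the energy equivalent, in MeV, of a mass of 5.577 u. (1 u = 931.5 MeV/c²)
E = mc² = 5195 MeV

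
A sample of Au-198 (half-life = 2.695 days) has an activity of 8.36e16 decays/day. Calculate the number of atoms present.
N = A/λ = 3.25e17 atoms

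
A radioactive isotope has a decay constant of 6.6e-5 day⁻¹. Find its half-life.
t½ = ln(2)/λ = 10500 days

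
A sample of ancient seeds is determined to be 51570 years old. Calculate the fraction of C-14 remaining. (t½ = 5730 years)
N/N₀ = (1/2)^(t/t½) = 0.001953 = 0.195%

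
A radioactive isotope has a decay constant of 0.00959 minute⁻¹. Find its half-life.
t½ = ln(2)/λ = 72.28 minutes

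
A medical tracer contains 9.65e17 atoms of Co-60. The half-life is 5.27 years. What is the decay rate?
A = λN = 1.269e17 decays/year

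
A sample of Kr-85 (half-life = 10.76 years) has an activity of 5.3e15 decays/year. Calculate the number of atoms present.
N = A/λ = 8.227e16 atoms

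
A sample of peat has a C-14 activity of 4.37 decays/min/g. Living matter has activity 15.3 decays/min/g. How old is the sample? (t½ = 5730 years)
Age = t½ × log₂(A₀/A) = 10360 years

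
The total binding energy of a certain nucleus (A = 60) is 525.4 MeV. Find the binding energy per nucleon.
B.E./A = 525.4/60 = 8.757 MeV/nucleon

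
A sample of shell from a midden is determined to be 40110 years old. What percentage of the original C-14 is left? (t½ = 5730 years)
N/N₀ = (1/2)^(t/t½) = 0.007812 = 0.781%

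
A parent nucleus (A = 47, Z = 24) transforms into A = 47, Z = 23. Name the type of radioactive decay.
ΔA = 0, ΔZ = -1 ⇒ beta-plus decay (β⁺) or electron capture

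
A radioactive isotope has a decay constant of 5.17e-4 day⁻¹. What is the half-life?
t½ = ln(2)/λ = 1341 days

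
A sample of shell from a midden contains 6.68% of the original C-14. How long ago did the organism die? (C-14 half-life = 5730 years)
Age = t½ × log₂(1/ratio) = 22370 years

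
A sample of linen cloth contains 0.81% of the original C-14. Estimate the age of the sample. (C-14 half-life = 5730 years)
Age = t½ × log₂(1/ratio) = 39810 years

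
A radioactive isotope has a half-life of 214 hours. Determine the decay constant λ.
λ = ln(2)/t½ = 0.003239 hour⁻¹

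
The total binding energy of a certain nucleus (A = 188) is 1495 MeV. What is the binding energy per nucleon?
B.E./A = 1495/188 = 7.952 MeV/nucleon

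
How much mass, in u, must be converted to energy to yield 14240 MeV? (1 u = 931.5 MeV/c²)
m = E/c² = 15.29 u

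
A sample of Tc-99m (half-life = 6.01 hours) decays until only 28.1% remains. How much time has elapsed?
t = t½ × log₂(N₀/N) = 11.01 hours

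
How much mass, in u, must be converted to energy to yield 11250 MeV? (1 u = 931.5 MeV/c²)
m = E/c² = 12.08 u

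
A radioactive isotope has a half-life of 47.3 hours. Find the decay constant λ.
λ = ln(2)/t½ = 0.01465 hour⁻¹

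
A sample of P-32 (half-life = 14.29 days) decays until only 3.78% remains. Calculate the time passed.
t = t½ × log₂(N₀/N) = 67.53 days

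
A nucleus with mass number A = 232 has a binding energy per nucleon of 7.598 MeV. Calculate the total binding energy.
B.E. = 7.598 × 232 = 1763 MeV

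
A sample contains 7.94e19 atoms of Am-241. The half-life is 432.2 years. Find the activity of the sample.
A = λN = 1.273e17 decays/year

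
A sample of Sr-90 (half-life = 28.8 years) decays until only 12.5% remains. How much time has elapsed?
t = t½ × log₂(N₀/N) = 86.4 years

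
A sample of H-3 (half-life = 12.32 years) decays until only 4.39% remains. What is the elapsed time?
t = t½ × log₂(N₀/N) = 55.56 years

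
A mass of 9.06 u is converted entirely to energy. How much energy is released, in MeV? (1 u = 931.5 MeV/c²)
E = mc² = 8439 MeV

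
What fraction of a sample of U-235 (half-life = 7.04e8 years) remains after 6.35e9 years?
N/N₀ = (1/2)^(t/t½) = 0.001926 = 0.193%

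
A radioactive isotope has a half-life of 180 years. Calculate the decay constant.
λ = ln(2)/t½ = 0.003851 year⁻¹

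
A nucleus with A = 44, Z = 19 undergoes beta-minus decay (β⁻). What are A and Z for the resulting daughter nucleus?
Daughter: A = 44, Z = 20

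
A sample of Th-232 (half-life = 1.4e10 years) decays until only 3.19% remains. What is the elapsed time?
t = t½ × log₂(N₀/N) = 6.958e10 years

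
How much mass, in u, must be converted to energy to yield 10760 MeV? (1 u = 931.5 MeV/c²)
m = E/c² = 11.55 u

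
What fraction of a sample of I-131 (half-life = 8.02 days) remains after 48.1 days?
N/N₀ = (1/2)^(t/t½) = 0.01565 = 1.57%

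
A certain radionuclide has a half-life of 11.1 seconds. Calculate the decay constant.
λ = ln(2)/t½ = 0.06245 second⁻¹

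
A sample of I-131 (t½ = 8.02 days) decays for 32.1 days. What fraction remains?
N/N₀ = (1/2)^(t/t½) = 0.06239 = 6.24%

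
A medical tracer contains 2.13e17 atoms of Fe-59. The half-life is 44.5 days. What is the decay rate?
A = λN = 3.318e15 decays/day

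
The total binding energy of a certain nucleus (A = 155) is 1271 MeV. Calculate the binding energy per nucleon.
B.E./A = 1271/155 = 8.2 MeV/nucleon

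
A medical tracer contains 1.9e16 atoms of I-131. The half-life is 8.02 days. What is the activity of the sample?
A = λN = 1.642e15 decays/day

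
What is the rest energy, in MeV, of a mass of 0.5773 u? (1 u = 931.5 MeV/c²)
E = mc² = 537.8 MeV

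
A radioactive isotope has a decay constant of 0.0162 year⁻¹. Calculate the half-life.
t½ = ln(2)/λ = 42.79 years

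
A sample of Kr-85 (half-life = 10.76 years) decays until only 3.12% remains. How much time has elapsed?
t = t½ × log₂(N₀/N) = 53.82 years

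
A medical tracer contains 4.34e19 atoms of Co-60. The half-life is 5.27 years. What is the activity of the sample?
A = λN = 5.708e18 decays/year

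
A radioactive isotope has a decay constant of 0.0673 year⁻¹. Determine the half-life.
t½ = ln(2)/λ = 10.3 years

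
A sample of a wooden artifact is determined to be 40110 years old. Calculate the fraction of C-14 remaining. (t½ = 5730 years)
N/N₀ = (1/2)^(t/t½) = 0.007812 = 0.781%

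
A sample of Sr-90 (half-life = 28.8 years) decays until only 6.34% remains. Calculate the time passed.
t = t½ × log₂(N₀/N) = 114.6 years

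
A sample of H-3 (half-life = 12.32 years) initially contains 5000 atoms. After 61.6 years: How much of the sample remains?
N = N₀(1/2)^(t/t½) = 156.2 atoms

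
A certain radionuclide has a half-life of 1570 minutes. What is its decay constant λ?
λ = ln(2)/t½ = 4.415e-4 minute⁻¹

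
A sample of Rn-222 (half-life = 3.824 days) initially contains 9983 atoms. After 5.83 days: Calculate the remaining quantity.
N = N₀(1/2)^(t/t½) = 3470 atoms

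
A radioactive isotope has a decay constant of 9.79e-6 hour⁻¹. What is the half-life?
t½ = ln(2)/λ = 70800 hours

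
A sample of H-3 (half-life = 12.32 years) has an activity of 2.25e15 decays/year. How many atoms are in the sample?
N = A/λ = 3.999e16 atoms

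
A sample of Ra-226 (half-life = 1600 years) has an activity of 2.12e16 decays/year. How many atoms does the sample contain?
N = A/λ = 4.894e19 atoms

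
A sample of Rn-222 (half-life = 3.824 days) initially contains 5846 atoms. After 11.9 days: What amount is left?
N = N₀(1/2)^(t/t½) = 676.2 atoms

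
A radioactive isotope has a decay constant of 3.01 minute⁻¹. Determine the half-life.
t½ = ln(2)/λ = 0.2303 minutes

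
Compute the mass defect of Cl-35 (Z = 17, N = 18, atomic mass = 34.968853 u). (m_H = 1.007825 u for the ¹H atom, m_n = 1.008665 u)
Δm = Z·m_H + N·m_n − M = 0.3201 u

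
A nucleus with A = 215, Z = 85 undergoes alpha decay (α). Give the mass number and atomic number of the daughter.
Daughter: A = 211, Z = 83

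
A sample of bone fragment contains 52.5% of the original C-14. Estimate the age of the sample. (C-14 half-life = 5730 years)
Age = t½ × log₂(1/ratio) = 5327 years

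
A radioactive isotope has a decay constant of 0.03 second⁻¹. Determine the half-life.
t½ = ln(2)/λ = 23.1 seconds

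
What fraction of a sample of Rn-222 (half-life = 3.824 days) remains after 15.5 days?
N/N₀ = (1/2)^(t/t½) = 0.06023 = 6.02%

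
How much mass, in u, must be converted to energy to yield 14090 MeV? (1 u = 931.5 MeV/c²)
m = E/c² = 15.13 u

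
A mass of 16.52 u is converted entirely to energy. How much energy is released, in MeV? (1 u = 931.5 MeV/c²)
E = mc² = 15390 MeV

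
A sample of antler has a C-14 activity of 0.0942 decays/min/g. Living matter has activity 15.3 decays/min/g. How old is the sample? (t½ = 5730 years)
Age = t½ × log₂(A₀/A) = 42080 years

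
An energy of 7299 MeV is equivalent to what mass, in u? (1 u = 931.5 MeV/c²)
m = E/c² = 7.836 u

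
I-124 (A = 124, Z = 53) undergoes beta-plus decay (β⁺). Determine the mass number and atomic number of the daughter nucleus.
Daughter: A = 124, Z = 52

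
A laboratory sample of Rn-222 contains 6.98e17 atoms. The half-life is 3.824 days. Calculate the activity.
A = λN = 1.265e17 decays/day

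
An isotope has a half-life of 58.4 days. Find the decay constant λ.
λ = ln(2)/t½ = 0.01187 day⁻¹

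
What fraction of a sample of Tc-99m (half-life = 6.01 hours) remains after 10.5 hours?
N/N₀ = (1/2)^(t/t½) = 0.2979 = 29.8%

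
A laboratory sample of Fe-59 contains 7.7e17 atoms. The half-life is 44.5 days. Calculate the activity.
A = λN = 1.199e16 decays/day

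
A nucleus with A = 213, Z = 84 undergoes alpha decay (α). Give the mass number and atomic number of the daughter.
Daughter: A = 209, Z = 82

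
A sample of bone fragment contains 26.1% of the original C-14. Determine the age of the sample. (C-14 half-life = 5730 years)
Age = t½ × log₂(1/ratio) = 11100 years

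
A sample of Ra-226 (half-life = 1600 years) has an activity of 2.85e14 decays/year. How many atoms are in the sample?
N = A/λ = 6.579e17 atoms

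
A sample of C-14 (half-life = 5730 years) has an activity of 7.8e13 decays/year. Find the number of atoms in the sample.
N = A/λ = 6.448e17 atoms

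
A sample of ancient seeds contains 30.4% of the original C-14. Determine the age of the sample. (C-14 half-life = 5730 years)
Age = t½ × log₂(1/ratio) = 9843 years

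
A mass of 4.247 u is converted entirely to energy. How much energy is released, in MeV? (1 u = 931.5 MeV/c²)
E = mc² = 3956 MeV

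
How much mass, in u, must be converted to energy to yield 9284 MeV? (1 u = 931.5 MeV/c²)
m = E/c² = 9.967 u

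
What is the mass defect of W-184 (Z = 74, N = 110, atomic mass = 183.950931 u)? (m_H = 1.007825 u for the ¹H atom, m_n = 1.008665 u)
Δm = Z·m_H + N·m_n − M = 1.581 u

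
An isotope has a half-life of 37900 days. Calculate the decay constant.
λ = ln(2)/t½ = 1.829e-5 day⁻¹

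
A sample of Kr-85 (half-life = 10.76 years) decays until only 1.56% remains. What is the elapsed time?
t = t½ × log₂(N₀/N) = 64.58 years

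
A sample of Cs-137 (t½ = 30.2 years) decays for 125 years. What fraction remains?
N/N₀ = (1/2)^(t/t½) = 0.05676 = 5.68%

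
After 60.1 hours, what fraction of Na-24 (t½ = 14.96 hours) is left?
N/N₀ = (1/2)^(t/t½) = 0.06175 = 6.18%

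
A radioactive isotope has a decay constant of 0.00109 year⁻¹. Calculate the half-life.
t½ = ln(2)/λ = 635.9 years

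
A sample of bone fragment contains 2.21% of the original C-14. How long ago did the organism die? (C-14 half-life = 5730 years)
Age = t½ × log₂(1/ratio) = 31510 years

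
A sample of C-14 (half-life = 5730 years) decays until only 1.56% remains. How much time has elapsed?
t = t½ × log₂(N₀/N) = 34390 years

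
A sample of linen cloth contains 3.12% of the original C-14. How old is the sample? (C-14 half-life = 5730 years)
Age = t½ × log₂(1/ratio) = 28660 years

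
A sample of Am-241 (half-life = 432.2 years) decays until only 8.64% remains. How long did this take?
t = t½ × log₂(N₀/N) = 1527 years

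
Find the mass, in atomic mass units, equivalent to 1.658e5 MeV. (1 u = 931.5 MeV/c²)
m = E/c² = 178 u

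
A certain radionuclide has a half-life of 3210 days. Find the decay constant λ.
λ = ln(2)/t½ = 2.159e-4 day⁻¹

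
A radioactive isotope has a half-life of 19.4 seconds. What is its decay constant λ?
λ = ln(2)/t½ = 0.03573 second⁻¹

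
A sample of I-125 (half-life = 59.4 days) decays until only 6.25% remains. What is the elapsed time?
t = t½ × log₂(N₀/N) = 237.6 days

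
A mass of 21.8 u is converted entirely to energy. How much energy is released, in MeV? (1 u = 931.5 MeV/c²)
E = mc² = 20310 MeV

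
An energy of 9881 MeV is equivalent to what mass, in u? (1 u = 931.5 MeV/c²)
m = E/c² = 10.61 u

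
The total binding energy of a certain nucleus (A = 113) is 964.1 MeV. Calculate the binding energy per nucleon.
B.E./A = 964.1/113 = 8.532 MeV/nucleon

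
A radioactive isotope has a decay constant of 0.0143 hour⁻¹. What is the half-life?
t½ = ln(2)/λ = 48.47 hours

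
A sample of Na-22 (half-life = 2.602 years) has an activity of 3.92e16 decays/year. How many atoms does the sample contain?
N = A/λ = 1.472e17 atoms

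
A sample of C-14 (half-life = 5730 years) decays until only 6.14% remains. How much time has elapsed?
t = t½ × log₂(N₀/N) = 23070 years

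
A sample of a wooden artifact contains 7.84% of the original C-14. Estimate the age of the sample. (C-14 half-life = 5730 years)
Age = t½ × log₂(1/ratio) = 21050 years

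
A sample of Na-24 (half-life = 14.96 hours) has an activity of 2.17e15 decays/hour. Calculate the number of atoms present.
N = A/λ = 4.683e16 atoms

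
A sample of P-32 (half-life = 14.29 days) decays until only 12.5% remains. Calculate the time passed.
t = t½ × log₂(N₀/N) = 42.87 days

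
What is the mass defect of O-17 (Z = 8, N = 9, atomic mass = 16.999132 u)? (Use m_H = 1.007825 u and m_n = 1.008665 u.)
Δm = Z·m_H + N·m_n − M = 0.1415 u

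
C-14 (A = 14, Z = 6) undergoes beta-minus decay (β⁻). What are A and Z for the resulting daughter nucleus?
Daughter: A = 14, Z = 7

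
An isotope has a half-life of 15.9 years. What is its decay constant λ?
λ = ln(2)/t½ = 0.04359 year⁻¹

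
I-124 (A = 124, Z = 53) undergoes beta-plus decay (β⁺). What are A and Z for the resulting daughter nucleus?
Daughter: A = 124, Z = 52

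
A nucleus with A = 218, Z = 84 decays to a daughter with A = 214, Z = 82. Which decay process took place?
ΔA = -4, ΔZ = -2 ⇒ alpha decay (α)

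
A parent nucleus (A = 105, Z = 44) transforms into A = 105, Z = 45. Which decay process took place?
ΔA = 0, ΔZ = +1 ⇒ beta-minus decay (β⁻)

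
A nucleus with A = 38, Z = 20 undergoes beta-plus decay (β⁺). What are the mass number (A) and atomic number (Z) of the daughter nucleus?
Daughter: A = 38, Z = 19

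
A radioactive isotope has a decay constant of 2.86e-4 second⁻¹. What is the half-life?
t½ = ln(2)/λ = 2424 seconds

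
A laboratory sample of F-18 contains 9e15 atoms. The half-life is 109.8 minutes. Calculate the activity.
A = λN = 5.682e13 decays/minute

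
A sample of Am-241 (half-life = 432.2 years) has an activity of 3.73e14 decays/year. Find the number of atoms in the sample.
N = A/λ = 2.326e17 atoms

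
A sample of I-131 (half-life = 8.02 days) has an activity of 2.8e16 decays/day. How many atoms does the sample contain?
N = A/λ = 3.24e17 atoms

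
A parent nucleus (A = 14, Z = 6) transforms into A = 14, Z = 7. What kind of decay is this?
ΔA = 0, ΔZ = +1 ⇒ beta-minus decay (β⁻)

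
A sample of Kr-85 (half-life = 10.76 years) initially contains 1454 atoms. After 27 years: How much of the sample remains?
N = N₀(1/2)^(t/t½) = 255.4 atoms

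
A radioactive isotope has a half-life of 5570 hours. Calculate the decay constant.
λ = ln(2)/t½ = 1.244e-4 hour⁻¹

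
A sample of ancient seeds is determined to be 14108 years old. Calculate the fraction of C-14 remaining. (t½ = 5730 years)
N/N₀ = (1/2)^(t/t½) = 0.1815 = 18.1%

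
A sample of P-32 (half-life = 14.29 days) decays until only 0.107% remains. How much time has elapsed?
t = t½ × log₂(N₀/N) = 141 days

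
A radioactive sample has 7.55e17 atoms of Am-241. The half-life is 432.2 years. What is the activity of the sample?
A = λN = 1.211e15 decays/year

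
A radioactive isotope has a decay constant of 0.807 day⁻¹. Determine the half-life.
t½ = ln(2)/λ = 0.8589 days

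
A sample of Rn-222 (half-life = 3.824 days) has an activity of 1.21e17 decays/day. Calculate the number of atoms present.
N = A/λ = 6.675e17 atoms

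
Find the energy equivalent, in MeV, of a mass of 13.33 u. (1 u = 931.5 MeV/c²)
E = mc² = 12420 MeV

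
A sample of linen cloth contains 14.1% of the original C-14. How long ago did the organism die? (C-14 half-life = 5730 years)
Age = t½ × log₂(1/ratio) = 16190 years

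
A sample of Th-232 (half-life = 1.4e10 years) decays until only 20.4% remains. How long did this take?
t = t½ × log₂(N₀/N) = 3.211e10 years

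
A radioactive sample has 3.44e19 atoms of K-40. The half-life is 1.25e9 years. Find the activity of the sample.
A = λN = 1.908e10 decays/year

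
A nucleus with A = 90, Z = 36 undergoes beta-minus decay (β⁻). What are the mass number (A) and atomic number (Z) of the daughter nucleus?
Daughter: A = 90, Z = 37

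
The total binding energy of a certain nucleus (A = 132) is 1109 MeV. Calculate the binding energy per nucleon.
B.E./A = 1109/132 = 8.402 MeV/nucleon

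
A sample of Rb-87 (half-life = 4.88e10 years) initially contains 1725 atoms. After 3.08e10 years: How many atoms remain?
N = N₀(1/2)^(t/t½) = 1114 atoms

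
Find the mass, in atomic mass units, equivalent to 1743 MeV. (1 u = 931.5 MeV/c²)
m = E/c² = 1.871 u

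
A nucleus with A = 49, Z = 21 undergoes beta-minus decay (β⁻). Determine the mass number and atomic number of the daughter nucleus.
Daughter: A = 49, Z = 22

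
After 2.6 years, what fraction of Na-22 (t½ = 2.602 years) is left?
N/N₀ = (1/2)^(t/t½) = 0.5003 = 50%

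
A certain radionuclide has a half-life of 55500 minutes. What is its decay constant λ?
λ = ln(2)/t½ = 1.249e-5 minute⁻¹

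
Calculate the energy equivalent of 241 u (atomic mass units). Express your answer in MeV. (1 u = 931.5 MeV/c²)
E = mc² = 2.245e5 MeV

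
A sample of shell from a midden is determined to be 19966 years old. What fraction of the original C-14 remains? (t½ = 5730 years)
N/N₀ = (1/2)^(t/t½) = 0.08935 = 8.93%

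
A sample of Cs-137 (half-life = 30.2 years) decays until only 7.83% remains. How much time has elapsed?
t = t½ × log₂(N₀/N) = 111 years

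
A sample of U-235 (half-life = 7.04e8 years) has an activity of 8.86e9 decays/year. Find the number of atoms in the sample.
N = A/λ = 8.999e18 atoms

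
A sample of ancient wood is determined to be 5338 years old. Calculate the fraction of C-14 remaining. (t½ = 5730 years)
N/N₀ = (1/2)^(t/t½) = 0.5243 = 52.4%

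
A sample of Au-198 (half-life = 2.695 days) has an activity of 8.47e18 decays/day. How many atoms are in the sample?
N = A/λ = 3.293e19 atoms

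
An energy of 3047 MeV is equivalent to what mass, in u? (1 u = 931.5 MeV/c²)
m = E/c² = 3.271 u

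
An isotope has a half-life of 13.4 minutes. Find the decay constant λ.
λ = ln(2)/t½ = 0.05173 minute⁻¹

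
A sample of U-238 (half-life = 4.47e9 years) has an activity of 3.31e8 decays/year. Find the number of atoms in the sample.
N = A/λ = 2.135e18 atoms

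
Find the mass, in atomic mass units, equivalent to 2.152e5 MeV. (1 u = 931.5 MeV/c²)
m = E/c² = 231 u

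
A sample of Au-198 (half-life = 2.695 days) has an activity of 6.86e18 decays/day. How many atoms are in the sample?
N = A/λ = 2.667e19 atoms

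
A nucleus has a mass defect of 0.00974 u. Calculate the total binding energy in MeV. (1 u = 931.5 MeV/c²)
B.E. = Δm × 931.5 = 9.073 MeV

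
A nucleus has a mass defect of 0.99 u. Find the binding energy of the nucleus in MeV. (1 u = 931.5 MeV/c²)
B.E. = Δm × 931.5 = 922.2 MeV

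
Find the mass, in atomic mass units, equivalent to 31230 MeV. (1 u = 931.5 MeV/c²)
m = E/c² = 33.53 u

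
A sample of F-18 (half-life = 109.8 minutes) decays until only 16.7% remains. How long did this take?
t = t½ × log₂(N₀/N) = 283.5 minutes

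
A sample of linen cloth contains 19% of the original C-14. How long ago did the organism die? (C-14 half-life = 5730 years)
Age = t½ × log₂(1/ratio) = 13730 years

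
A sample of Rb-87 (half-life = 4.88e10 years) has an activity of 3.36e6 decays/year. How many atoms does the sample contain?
N = A/λ = 2.366e17 atoms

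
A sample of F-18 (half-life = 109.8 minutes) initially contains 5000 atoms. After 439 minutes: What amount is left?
N = N₀(1/2)^(t/t½) = 312.9 atoms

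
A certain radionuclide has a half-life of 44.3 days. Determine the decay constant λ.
λ = ln(2)/t½ = 0.01565 day⁻¹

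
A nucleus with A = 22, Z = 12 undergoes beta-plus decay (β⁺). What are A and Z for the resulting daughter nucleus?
Daughter: A = 22, Z = 11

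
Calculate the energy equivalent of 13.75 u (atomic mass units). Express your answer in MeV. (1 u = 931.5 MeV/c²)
E = mc² = 12810 MeV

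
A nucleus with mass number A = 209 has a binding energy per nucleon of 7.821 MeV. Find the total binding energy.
B.E. = 7.821 × 209 = 1635 MeV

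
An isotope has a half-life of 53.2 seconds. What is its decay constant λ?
λ = ln(2)/t½ = 0.01303 second⁻¹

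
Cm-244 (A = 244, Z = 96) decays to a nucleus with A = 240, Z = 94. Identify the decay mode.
ΔA = -4, ΔZ = -2 ⇒ alpha decay (α)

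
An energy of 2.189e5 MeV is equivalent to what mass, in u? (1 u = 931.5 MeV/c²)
m = E/c² = 235 u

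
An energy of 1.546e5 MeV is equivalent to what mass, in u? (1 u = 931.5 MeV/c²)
m = E/c² = 166 u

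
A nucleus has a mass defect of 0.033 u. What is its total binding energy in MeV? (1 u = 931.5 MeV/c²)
B.E. = Δm × 931.5 = 30.74 MeV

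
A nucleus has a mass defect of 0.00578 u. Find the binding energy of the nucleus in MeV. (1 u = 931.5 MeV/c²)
B.E. = Δm × 931.5 = 5.384 MeV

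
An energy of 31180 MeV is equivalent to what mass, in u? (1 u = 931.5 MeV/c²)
m = E/c² = 33.47 u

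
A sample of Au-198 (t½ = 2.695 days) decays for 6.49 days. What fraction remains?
N/N₀ = (1/2)^(t/t½) = 0.1884 = 18.8%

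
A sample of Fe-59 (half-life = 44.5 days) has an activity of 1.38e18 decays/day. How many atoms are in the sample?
N = A/λ = 8.86e19 atoms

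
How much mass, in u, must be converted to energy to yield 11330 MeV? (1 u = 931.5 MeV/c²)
m = E/c² = 12.16 u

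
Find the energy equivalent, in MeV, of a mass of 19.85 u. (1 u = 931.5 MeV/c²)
E = mc² = 18490 MeV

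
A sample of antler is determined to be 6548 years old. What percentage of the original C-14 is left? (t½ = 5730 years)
N/N₀ = (1/2)^(t/t½) = 0.4529 = 45.3%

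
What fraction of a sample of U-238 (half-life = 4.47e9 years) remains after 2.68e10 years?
N/N₀ = (1/2)^(t/t½) = 0.01567 = 1.57%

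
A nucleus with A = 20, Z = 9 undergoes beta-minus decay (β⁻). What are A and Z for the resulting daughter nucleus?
Daughter: A = 20, Z = 10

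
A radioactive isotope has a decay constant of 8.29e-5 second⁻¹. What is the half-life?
t½ = ln(2)/λ = 8361 seconds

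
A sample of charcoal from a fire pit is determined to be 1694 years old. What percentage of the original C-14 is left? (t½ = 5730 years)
N/N₀ = (1/2)^(t/t½) = 0.8147 = 81.5%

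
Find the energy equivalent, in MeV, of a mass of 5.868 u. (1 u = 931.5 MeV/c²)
E = mc² = 5466 MeV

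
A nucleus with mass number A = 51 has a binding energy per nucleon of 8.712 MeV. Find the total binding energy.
B.E. = 8.712 × 51 = 444.3 MeV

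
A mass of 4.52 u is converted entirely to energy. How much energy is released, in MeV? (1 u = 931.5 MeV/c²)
E = mc² = 4210 MeV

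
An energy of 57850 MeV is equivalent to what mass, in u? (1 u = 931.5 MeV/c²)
m = E/c² = 62.1 u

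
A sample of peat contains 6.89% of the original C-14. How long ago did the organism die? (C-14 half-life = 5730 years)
Age = t½ × log₂(1/ratio) = 22110 years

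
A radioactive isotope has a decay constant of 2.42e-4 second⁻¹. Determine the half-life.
t½ = ln(2)/λ = 2864 seconds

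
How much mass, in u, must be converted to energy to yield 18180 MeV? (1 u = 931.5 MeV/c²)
m = E/c² = 19.52 u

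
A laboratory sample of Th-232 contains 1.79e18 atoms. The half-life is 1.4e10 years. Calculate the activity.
A = λN = 8.862e7 decays/year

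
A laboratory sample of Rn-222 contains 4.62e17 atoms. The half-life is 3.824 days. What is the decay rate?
A = λN = 8.374e16 decays/day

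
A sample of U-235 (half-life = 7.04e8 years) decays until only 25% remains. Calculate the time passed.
t = t½ × log₂(N₀/N) = 1.408e9 years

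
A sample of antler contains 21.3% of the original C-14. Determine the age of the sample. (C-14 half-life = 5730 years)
Age = t½ × log₂(1/ratio) = 12780 years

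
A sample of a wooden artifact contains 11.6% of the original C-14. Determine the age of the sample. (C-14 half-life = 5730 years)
Age = t½ × log₂(1/ratio) = 17810 years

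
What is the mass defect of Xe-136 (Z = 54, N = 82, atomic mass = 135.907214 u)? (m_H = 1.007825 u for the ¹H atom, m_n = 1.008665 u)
Δm = Z·m_H + N·m_n − M = 1.226 u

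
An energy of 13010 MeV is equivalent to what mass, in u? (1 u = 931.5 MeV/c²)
m = E/c² = 13.97 u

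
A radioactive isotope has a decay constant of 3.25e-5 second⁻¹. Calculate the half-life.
t½ = ln(2)/λ = 21330 seconds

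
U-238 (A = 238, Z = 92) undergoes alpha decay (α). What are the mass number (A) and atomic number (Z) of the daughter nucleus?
Daughter: A = 234, Z = 90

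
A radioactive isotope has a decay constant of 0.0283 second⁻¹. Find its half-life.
t½ = ln(2)/λ = 24.49 seconds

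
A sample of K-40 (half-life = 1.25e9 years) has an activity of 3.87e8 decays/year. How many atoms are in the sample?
N = A/λ = 6.979e17 atoms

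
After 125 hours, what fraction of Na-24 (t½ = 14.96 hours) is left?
N/N₀ = (1/2)^(t/t½) = 0.003053 = 0.305%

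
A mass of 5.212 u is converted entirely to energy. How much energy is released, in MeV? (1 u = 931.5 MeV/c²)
E = mc² = 4855 MeV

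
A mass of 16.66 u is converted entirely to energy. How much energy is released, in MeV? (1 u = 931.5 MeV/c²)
E = mc² = 15520 MeV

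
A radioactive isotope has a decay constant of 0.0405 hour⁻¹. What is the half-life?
t½ = ln(2)/λ = 17.11 hours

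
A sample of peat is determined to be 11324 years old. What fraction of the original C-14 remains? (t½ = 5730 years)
N/N₀ = (1/2)^(t/t½) = 0.2541 = 25.4%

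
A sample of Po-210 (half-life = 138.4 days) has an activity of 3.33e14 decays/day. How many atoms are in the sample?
N = A/λ = 6.649e16 atoms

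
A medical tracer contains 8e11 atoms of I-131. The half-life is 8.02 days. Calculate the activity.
A = λN = 6.914e10 decays/day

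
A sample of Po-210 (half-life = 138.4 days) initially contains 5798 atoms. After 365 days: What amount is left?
N = N₀(1/2)^(t/t½) = 931.9 atoms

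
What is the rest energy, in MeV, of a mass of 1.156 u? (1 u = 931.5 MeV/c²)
E = mc² = 1077 MeV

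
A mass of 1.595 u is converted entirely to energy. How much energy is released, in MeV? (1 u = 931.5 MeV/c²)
E = mc² = 1486 MeV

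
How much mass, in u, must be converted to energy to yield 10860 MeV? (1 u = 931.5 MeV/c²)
m = E/c² = 11.66 u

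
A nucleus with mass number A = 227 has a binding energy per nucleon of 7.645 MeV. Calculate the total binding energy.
B.E. = 7.645 × 227 = 1735 MeV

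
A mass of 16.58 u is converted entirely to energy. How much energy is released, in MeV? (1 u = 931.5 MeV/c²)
E = mc² = 15440 MeV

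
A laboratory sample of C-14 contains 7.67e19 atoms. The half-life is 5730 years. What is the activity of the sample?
A = λN = 9.278e15 decays/year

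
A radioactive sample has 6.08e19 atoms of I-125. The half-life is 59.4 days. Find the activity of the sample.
A = λN = 7.095e17 decays/day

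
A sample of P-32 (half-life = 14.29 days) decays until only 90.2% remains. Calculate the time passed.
t = t½ × log₂(N₀/N) = 2.126 days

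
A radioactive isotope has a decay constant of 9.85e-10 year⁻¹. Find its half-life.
t½ = ln(2)/λ = 7.037e8 years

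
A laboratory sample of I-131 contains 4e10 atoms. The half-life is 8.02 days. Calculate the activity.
A = λN = 3.457e9 decays/day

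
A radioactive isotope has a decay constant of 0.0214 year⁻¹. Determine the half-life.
t½ = ln(2)/λ = 32.39 years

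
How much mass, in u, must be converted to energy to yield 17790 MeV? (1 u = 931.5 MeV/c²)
m = E/c² = 19.1 u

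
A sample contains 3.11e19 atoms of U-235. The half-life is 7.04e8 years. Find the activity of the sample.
A = λN = 3.062e10 decays/year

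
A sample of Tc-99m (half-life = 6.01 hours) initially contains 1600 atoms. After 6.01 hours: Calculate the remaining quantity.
N = N₀(1/2)^(t/t½) = 800 atoms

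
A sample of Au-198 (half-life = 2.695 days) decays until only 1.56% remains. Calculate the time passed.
t = t½ × log₂(N₀/N) = 16.18 days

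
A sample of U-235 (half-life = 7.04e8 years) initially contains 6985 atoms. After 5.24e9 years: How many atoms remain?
N = N₀(1/2)^(t/t½) = 40.14 atoms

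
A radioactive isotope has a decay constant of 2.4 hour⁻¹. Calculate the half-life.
t½ = ln(2)/λ = 0.2888 hours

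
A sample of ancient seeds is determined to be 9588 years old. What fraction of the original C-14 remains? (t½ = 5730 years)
N/N₀ = (1/2)^(t/t½) = 0.3135 = 31.4%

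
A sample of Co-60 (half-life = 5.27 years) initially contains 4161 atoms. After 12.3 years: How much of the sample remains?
N = N₀(1/2)^(t/t½) = 825.3 atoms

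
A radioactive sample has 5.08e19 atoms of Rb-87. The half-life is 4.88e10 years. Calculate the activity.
A = λN = 7.216e8 decays/year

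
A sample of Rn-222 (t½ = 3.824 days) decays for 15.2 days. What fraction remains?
N/N₀ = (1/2)^(t/t½) = 0.0636 = 6.36%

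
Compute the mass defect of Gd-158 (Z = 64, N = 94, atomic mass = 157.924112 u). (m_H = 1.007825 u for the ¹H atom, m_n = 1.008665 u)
Δm = Z·m_H + N·m_n − M = 1.391 u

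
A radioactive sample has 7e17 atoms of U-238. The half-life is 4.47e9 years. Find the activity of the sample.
A = λN = 1.085e8 decays/year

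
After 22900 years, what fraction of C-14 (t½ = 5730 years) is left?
N/N₀ = (1/2)^(t/t½) = 0.06265 = 6.27%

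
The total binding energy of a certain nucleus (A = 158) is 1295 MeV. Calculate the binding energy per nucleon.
B.E./A = 1295/158 = 8.196 MeV/nucleon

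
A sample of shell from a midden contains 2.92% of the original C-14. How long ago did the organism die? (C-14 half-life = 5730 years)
Age = t½ × log₂(1/ratio) = 29210 years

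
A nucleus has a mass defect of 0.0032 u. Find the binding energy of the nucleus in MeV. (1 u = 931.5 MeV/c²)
B.E. = Δm × 931.5 = 2.981 MeV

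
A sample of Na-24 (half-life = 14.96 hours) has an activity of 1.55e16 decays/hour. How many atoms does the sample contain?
N = A/λ = 3.345e17 atoms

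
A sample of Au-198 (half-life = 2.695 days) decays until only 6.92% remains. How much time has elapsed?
t = t½ × log₂(N₀/N) = 10.38 days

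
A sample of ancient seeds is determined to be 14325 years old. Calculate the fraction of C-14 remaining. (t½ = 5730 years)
N/N₀ = (1/2)^(t/t½) = 0.1768 = 17.7%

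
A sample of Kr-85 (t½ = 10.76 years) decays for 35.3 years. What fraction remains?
N/N₀ = (1/2)^(t/t½) = 0.1029 = 10.3%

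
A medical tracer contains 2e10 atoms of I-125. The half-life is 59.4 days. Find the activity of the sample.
A = λN = 2.334e8 decays/day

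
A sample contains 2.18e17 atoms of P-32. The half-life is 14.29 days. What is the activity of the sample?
A = λN = 1.057e16 decays/day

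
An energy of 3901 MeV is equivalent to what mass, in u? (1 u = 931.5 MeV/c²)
m = E/c² = 4.188 u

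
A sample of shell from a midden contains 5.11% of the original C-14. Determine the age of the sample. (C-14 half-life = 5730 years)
Age = t½ × log₂(1/ratio) = 24580 years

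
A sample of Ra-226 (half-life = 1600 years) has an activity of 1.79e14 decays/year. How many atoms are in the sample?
N = A/λ = 4.132e17 atoms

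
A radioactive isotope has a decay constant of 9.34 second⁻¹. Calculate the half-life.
t½ = ln(2)/λ = 0.07421 seconds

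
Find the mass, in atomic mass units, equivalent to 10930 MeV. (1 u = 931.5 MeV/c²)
m = E/c² = 11.73 u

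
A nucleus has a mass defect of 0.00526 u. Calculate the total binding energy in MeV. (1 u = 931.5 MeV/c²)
B.E. = Δm × 931.5 = 4.9 MeV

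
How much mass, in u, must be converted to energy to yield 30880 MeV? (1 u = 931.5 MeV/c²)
m = E/c² = 33.15 u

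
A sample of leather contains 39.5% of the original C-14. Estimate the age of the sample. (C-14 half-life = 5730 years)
Age = t½ × log₂(1/ratio) = 7679 years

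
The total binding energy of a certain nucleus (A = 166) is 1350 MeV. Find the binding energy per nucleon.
B.E./A = 1350/166 = 8.133 MeV/nucleon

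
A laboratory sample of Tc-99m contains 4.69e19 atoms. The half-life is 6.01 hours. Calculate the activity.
A = λN = 5.409e18 decays/hour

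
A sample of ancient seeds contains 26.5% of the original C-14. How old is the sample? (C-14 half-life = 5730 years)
Age = t½ × log₂(1/ratio) = 10980 years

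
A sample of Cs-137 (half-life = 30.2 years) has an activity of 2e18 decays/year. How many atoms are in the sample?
N = A/λ = 8.714e19 atoms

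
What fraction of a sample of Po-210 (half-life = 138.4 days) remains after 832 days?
N/N₀ = (1/2)^(t/t½) = 0.0155 = 1.55%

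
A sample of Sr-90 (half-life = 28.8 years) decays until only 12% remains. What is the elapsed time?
t = t½ × log₂(N₀/N) = 88.1 years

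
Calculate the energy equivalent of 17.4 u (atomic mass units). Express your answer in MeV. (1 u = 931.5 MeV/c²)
E = mc² = 16210 MeV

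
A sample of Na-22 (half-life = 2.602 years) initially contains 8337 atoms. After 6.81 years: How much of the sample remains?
N = N₀(1/2)^(t/t½) = 1359 atoms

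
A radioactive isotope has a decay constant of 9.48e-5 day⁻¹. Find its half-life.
t½ = ln(2)/λ = 7312 days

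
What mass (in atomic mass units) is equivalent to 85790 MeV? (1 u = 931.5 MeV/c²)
m = E/c² = 92.1 u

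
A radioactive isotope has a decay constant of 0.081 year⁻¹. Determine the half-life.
t½ = ln(2)/λ = 8.557 years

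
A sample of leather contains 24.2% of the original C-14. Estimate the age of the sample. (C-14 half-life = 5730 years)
Age = t½ × log₂(1/ratio) = 11730 years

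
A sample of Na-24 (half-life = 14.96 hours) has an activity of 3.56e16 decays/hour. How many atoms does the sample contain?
N = A/λ = 7.683e17 atoms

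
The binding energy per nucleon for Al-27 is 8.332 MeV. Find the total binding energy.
B.E. = 8.332 × 27 = 225 MeV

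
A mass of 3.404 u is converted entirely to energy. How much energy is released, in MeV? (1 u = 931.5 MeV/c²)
E = mc² = 3171 MeV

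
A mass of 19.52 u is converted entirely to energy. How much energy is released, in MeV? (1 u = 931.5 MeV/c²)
E = mc² = 18180 MeV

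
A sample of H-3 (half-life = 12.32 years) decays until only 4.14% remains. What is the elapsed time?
t = t½ × log₂(N₀/N) = 56.6 years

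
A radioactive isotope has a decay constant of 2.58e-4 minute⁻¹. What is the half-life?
t½ = ln(2)/λ = 2687 minutes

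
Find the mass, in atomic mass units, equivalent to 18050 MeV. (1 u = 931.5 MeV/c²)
m = E/c² = 19.38 u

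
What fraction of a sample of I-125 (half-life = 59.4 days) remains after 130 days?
N/N₀ = (1/2)^(t/t½) = 0.2194 = 21.9%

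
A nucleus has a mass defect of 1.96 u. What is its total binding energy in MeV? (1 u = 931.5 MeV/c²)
B.E. = Δm × 931.5 = 1826 MeV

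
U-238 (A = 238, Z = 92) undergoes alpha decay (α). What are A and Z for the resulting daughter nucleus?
Daughter: A = 234, Z = 90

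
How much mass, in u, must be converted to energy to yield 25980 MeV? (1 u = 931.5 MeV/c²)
m = E/c² = 27.89 u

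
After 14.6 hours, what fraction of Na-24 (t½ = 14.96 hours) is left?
N/N₀ = (1/2)^(t/t½) = 0.5084 = 50.8%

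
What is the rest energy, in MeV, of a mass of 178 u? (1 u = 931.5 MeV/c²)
E = mc² = 1.658e5 MeV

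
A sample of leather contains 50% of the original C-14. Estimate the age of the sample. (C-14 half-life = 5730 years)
Age = t½ × log₂(1/ratio) = 5730 years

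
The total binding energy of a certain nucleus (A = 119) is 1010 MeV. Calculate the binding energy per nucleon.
B.E./A = 1010/119 = 8.487 MeV/nucleon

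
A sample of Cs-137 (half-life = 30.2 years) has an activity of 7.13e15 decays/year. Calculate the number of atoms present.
N = A/λ = 3.106e17 atoms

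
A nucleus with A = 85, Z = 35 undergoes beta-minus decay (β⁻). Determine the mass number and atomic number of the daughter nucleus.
Daughter: A = 85, Z = 36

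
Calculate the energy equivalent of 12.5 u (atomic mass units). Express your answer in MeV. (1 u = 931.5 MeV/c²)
E = mc² = 11640 MeV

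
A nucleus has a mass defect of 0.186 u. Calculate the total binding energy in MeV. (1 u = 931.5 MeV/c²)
B.E. = Δm × 931.5 = 173.3 MeV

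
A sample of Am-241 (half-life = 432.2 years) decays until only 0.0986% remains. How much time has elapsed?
t = t½ × log₂(N₀/N) = 4316 years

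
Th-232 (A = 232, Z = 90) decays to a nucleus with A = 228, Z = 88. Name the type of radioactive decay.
ΔA = -4, ΔZ = -2 ⇒ alpha decay (α)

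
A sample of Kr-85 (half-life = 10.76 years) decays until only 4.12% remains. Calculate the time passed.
t = t½ × log₂(N₀/N) = 49.51 years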